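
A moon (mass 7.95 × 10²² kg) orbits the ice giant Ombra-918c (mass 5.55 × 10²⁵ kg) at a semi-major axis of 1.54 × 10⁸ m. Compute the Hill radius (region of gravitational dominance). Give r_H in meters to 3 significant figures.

1.20 × 10⁷ m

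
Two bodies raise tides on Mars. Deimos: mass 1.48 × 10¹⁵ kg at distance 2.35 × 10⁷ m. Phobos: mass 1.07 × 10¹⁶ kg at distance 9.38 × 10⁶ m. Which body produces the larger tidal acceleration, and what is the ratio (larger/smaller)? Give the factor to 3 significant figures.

Phobos, by a factor of ≈ 114

Tidal acceleration ∝ M/d³, so compare M/d³ for each.
Deimos: (1.48 × 10¹⁵) / (2.35 × 10⁷)³ = 1.140 × 10⁻⁷
Phobos: (1.07 × 10¹⁶) / (9.38 × 10⁶)³ = 1.297 × 10⁻⁵
Ratio (larger/smaller) = 114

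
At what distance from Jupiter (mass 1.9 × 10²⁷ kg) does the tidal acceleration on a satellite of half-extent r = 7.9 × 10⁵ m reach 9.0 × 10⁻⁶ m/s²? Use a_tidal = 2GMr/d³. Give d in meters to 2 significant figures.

2GMr/d³ = a_tidal  ⇒  d = (2GMr / a_tidal)^(1/3)
d = (2 × 6.674×10⁻¹¹ × (1.9 × 10²⁷) × (7.9 × 10⁵) / (9.0 × 10⁻⁶))^(1/3)
  = 2.8 × 10⁹ m

2.8 × 10⁹ m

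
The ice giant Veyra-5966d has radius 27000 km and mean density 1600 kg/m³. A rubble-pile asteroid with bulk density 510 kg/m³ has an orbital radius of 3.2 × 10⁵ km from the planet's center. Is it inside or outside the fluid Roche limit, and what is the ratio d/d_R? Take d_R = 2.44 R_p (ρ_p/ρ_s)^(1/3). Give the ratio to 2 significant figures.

d_R = 2.44 × (27000 km) × (1600/510)^(1/3) = 96440 km
d/d_R = (3.2 × 10⁵) / (96440) = 3.3
Since d/d_R > 1, the body is outside the Roche limit.

outside; d/d_R ≈ 3.3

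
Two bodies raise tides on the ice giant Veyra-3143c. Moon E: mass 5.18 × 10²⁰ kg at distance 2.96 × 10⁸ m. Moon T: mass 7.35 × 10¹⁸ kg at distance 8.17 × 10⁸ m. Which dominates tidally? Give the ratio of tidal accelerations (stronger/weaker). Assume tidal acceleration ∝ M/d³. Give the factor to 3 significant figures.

Moon E, by a factor of ≈ 1480

Tidal acceleration ∝ M/d³, so compare M/d³ for each.
Moon E: (5.18 × 10²⁰) / (2.96 × 10⁸)³ = 1.997 × 10⁻⁵
Moon T: (7.35 × 10¹⁸) / (8.17 × 10⁸)³ = 1.348 × 10⁻⁸
Ratio (larger/smaller) = 1480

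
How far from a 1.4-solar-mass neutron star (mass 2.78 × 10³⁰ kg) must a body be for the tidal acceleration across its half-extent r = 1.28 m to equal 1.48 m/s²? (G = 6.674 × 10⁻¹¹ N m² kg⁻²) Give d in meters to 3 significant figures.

2GMr/d³ = a_tidal  ⇒  d = (2GMr / a_tidal)^(1/3)
d = (2 × 6.674×10⁻¹¹ × (2.78 × 10³⁰) × (1.28) / (1.48))^(1/3)
  = 6.85 × 10⁶ m

6.85 × 10⁶ m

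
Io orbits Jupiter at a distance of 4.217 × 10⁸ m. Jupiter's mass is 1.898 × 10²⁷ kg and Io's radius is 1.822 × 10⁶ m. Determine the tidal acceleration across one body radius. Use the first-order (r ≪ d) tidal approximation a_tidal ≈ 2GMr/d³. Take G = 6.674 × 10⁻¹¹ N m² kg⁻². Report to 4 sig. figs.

a_tidal = 2GMr/d³
        = 2 × (6.674 × 10⁻¹¹) × (1.898 × 10²⁷) × (1.822 × 10⁶) / (4.217 × 10⁸)³
        = 6.155 × 10⁻³ m/s²

6.155 × 10⁻³ m/s²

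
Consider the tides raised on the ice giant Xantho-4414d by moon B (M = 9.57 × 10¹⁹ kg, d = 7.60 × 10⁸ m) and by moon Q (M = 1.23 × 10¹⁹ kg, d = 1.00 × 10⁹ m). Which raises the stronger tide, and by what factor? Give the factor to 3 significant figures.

Moon B, by a factor of ≈ 17.7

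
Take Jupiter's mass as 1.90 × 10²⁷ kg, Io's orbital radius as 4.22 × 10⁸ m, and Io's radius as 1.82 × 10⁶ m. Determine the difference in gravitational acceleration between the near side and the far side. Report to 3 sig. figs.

1.23 × 10⁻² m/s²

The field gradient is 2GM/d³; across the full diameter 2r the difference is 4GMr/d³.
Δg = 4GMr/d³
   = 4 × (6.674 × 10⁻¹¹) × (1.90 × 10²⁷) × (1.82 × 10⁶) / (4.22 × 10⁸)³
   = 1.23 × 10⁻² m/s²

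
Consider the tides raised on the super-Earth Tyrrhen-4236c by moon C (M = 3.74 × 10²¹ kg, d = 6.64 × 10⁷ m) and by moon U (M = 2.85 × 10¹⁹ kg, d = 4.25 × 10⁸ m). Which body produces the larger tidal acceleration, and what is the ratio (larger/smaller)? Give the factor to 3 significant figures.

The tide-raising term goes as M/d³ (the gradient of a 1/d² field).
Moon C: (3.74 × 10²¹) / (6.64 × 10⁷)³ = 1.278 × 10⁻²
Moon U: (2.85 × 10¹⁹) / (4.25 × 10⁸)³ = 3.713 × 10⁻⁷
Ratio (larger/smaller) = 34400

Moon C, by a factor of ≈ 34400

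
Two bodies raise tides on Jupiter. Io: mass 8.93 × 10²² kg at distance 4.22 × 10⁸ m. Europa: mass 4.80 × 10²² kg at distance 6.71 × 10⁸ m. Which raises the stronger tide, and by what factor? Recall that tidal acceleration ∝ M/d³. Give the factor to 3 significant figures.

Io, by a factor of ≈ 7.48

The tide-raising term goes as M/d³ (the gradient of a 1/d² field).
Io: (8.93 × 10²²) / (4.22 × 10⁸)³ = 1.188 × 10⁻³
Europa: (4.80 × 10²²) / (6.71 × 10⁸)³ = 1.589 × 10⁻⁴
Ratio (larger/smaller) = 7.48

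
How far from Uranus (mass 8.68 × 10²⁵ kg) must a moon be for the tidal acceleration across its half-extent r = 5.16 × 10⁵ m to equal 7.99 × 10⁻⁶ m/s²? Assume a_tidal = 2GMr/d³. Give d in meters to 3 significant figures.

2GMr/d³ = a_tidal  ⇒  d = (2GMr / a_tidal)^(1/3)
d = (2 × 6.674×10⁻¹¹ × (8.68 × 10²⁵) × (5.16 × 10⁵) / (7.99 × 10⁻⁶))^(1/3)
  = 9.08 × 10⁸ m

9.08 × 10⁸ m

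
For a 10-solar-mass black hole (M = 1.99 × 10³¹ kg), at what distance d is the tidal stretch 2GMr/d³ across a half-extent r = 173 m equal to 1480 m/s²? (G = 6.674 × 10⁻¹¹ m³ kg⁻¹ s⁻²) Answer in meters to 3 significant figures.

2GMr/d³ = a_tidal  ⇒  d = (2GMr / a_tidal)^(1/3)
d = (2 × 6.674×10⁻¹¹ × (1.99 × 10³¹) × (173) / (1480))^(1/3)
  = 6.77 × 10⁶ m

6.77 × 10⁶ m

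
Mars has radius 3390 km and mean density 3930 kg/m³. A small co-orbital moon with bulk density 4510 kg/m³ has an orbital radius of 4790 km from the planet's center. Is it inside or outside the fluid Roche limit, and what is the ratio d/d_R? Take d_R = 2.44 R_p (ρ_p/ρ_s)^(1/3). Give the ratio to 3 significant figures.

inside; d/d_R ≈ 0.606

d_R = 2.44 × (3390 km) × (3930/4510)^(1/3) = 7901 km
d/d_R = (4790) / (7901) = 0.606
Since d/d_R < 1, the body is inside the Roche limit.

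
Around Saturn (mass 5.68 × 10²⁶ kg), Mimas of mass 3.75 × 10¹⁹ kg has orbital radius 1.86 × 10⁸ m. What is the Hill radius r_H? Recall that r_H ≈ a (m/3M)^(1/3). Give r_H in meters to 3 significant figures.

r_H ≈ a (m/3M)^(1/3)
    = (1.86 × 10⁸) × (3.75 × 10¹⁹ / (3 × 5.68 × 10²⁶))^(1/3)
    = 5.21 × 10⁵ m

5.21 × 10⁵ m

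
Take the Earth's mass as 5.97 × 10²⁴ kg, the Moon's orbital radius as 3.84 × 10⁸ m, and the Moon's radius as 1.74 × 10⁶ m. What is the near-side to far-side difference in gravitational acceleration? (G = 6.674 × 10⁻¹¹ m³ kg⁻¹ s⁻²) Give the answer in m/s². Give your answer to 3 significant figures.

Δg = 4GMr/d³
   = 4 × (6.674 × 10⁻¹¹) × (5.97 × 10²⁴) × (1.74 × 10⁶) / (3.84 × 10⁸)³
   = 4.90 × 10⁻⁵ m/s²

4.90 × 10⁻⁵ m/s²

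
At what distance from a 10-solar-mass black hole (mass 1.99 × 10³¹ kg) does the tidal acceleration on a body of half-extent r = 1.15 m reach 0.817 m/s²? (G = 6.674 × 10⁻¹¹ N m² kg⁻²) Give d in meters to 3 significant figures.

1.55 × 10⁷ m

2GMr/d³ = a_tidal  ⇒  d = (2GMr / a_tidal)^(1/3)
d = (2 × 6.674×10⁻¹¹ × (1.99 × 10³¹) × (1.15) / (0.817))^(1/3)
  = 1.55 × 10⁷ m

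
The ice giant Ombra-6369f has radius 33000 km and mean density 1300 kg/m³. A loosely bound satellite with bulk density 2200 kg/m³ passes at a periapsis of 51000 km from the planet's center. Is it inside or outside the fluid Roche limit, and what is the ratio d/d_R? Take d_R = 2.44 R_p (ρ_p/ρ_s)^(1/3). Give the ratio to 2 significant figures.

inside; d/d_R ≈ 0.75

d_R = 2.44 × (33000 km) × (1300/2200)^(1/3) = 67570 km
d/d_R = (51000) / (67570) = 0.75
Since d/d_R < 1, the body is inside the Roche limit.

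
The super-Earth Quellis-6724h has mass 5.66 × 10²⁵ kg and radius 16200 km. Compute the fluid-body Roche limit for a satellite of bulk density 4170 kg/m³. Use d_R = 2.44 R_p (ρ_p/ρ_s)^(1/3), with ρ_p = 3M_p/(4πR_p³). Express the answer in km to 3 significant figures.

ρ_p = 3M_p/(4πR_p³) = 3 × (5.66 × 10²⁵) / (4π × (1.62 × 10⁷ m)³) = 3180 kg/m³
d_R = 2.44 × 16200 km × (3180/4170)^(1/3)
    = 36100 km

36100 km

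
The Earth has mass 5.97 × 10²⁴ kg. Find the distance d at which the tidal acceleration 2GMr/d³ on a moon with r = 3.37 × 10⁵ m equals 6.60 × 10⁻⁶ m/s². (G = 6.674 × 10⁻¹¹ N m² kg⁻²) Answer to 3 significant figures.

3.44 × 10⁸ m

2GMr/d³ = a_tidal  ⇒  d = (2GMr / a_tidal)^(1/3)
d = (2 × 6.674×10⁻¹¹ × (5.97 × 10²⁴) × (3.37 × 10⁵) / (6.60 × 10⁻⁶))^(1/3)
  = 3.44 × 10⁸ m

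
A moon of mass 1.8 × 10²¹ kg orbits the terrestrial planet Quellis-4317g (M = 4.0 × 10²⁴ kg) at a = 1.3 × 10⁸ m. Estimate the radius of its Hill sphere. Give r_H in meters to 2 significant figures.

r_H ≈ a (m/3M)^(1/3)
    = (1.3 × 10⁸) × (1.8 × 10²¹ / (3 × 4.0 × 10²⁴))^(1/3)
    = 6.9 × 10⁶ m

6.9 × 10⁶ m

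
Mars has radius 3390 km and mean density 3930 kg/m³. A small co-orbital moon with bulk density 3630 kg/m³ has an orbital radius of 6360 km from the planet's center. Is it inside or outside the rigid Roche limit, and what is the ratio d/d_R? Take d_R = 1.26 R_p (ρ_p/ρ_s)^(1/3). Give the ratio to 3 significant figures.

d_R = 1.26 × (3390 km) × (3930/3630)^(1/3) = 4386 km
d/d_R = (6360) / (4386) = 1.45
Since d/d_R > 1, the body is outside the Roche limit.

outside; d/d_R ≈ 1.45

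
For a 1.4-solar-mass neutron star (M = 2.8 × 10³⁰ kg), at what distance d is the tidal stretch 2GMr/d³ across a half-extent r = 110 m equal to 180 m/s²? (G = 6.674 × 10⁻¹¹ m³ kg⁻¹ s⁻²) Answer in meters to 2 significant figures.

6.1 × 10⁶ m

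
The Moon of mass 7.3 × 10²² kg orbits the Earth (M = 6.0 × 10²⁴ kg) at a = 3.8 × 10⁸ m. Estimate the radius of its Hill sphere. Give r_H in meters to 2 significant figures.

r_H ≈ a (m/3M)^(1/3)
    = (3.8 × 10⁸) × (7.3 × 10²² / (3 × 6.0 × 10²⁴))^(1/3)
    = 6.1 × 10⁷ m

6.1 × 10⁷ m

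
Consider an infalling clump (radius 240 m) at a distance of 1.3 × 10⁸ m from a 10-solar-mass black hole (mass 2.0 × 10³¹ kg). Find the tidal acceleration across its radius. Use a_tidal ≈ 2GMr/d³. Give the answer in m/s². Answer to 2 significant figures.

The tidal stretch is the gradient of GM/d² times the body's extent r, hence the 1/d³ dependence.
a_tidal = 2GMr/d³
        = 2 × (6.674 × 10⁻¹¹) × (2.0 × 10³¹) × (240) / (1.3 × 10⁸)³
        = 2.9 × 10⁻¹ m/s²

2.9 × 10⁻¹ m/s²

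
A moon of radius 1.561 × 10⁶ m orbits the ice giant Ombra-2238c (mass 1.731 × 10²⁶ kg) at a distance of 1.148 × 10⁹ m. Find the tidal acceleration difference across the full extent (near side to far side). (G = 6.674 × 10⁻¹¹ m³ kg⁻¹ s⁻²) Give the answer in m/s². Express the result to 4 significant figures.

4.768 × 10⁻⁵ m/s²

The field gradient is 2GM/d³; across the full diameter 2r the difference is 4GMr/d³.
a_tidal = 4GMr/d³
        = 4 × (6.674 × 10⁻¹¹) × (1.731 × 10²⁶) × (1.561 × 10⁶) / (1.148 × 10⁹)³
        = 4.768 × 10⁻⁵ m/s²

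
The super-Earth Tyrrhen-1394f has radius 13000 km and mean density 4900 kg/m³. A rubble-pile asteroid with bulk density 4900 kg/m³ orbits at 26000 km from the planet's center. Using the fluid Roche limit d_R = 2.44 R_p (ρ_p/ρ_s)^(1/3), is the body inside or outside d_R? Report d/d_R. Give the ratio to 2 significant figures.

d_R = 2.44 × (13000 km) × (4900/4900)^(1/3) = 31720 km
d/d_R = (26000) / (31720) = 0.82
Since d/d_R < 1, the body is inside the Roche limit.

inside; d/d_R ≈ 0.82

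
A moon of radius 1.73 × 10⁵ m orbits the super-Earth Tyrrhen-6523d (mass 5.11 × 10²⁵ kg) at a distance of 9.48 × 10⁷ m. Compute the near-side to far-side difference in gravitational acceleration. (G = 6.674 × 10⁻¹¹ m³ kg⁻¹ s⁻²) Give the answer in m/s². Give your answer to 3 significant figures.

2.77 × 10⁻³ m/s²

a_tidal = 4GMr/d³
        = 4 × (6.674 × 10⁻¹¹) × (5.11 × 10²⁵) × (1.73 × 10⁵) / (9.48 × 10⁷)³
        = 2.77 × 10⁻³ m/s²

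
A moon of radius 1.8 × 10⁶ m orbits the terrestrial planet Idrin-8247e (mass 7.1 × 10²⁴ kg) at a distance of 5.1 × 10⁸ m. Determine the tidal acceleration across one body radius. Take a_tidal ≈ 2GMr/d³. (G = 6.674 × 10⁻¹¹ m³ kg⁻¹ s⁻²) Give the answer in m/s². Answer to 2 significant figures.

1.3 × 10⁻⁵ m/s²

Since r ≪ d, expand the inverse-square field across one radius to get the leading 2GMr/d³ term.
a_tidal = 2GMr/d³
        = 2 × (6.674 × 10⁻¹¹) × (7.1 × 10²⁴) × (1.8 × 10⁶) / (5.1 × 10⁸)³
        = 1.3 × 10⁻⁵ m/s²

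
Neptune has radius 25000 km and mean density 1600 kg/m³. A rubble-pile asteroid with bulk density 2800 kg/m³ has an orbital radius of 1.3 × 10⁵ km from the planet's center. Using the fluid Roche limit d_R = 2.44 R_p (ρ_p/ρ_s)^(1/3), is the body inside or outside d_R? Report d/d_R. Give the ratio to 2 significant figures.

d_R = 2.44 × (25000 km) × (1600/2800)^(1/3) = 50620 km
d/d_R = (1.3 × 10⁵) / (50620) = 2.6
Since d/d_R > 1, the body is outside the Roche limit.

outside; d/d_R ≈ 2.6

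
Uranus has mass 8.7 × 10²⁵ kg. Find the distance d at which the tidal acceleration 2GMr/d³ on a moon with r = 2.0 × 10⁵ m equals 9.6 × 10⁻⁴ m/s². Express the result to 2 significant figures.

2GMr/d³ = a_tidal  ⇒  d = (2GMr / a_tidal)^(1/3)
d = (2 × 6.674×10⁻¹¹ × (8.7 × 10²⁵) × (2.0 × 10⁵) / (9.6 × 10⁻⁴))^(1/3)
  = 1.3 × 10⁸ m

1.3 × 10⁸ m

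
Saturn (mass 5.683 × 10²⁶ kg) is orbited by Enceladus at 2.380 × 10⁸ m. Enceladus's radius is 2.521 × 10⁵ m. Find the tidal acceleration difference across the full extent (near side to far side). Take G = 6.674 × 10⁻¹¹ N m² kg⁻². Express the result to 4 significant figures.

Near-to-far spans 2r, so the tidal difference is twice the near-to-center value: 4GMr/d³.
a_tidal = 4GMr/d³
        = 4 × (6.674 × 10⁻¹¹) × (5.683 × 10²⁶) × (2.521 × 10⁵) / (2.380 × 10⁸)³
        = 2.837 × 10⁻³ m/s²

2.837 × 10⁻³ m/s²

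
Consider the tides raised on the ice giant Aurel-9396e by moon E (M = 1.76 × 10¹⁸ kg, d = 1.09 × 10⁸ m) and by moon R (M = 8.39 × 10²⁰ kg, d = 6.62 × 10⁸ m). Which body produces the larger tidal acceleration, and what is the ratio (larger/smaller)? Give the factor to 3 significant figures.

Moon R, by a factor of ≈ 2.13

The tide-raising term goes as M/d³ (the gradient of a 1/d² field).
Moon E: (1.76 × 10¹⁸) / (1.09 × 10⁸)³ = 1.359 × 10⁻⁶
Moon R: (8.39 × 10²⁰) / (6.62 × 10⁸)³ = 2.892 × 10⁻⁶
Ratio (larger/smaller) = 2.13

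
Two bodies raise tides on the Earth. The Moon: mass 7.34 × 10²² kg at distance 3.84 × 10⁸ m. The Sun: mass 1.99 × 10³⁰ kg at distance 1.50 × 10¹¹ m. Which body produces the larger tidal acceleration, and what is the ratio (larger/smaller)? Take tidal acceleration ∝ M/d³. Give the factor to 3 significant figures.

The Moon, by a factor of ≈ 2.20

Tidal stretch scales as M/d³; compute that for each body.
The Moon: (7.34 × 10²²) / (3.84 × 10⁸)³ = 1.296 × 10⁻³
The Sun: (1.99 × 10³⁰) / (1.50 × 10¹¹)³ = 5.896 × 10⁻⁴
Ratio (larger/smaller) = 2.20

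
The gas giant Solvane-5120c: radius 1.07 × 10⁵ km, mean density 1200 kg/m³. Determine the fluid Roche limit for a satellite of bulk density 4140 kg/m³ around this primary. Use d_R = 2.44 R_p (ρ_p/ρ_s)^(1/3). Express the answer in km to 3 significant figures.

d_R = 2.44 × 1.07 × 10⁵ km × (1200/4140)^(1/3)
    = 1.73 × 10⁵ km

1.73 × 10⁵ km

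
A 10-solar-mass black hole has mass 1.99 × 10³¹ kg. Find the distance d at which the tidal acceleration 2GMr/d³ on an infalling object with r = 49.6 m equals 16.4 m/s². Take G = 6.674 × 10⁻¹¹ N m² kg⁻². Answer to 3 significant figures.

2.00 × 10⁷ m

2GMr/d³ = a_tidal  ⇒  d = (2GMr / a_tidal)^(1/3)
d = (2 × 6.674×10⁻¹¹ × (1.99 × 10³¹) × (49.6) / (16.4))^(1/3)
  = 2.00 × 10⁷ m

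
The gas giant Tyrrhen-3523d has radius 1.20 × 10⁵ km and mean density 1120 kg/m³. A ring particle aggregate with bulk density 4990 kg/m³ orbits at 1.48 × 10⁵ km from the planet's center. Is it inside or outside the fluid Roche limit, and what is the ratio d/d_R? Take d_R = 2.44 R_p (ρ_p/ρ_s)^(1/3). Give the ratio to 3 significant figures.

inside; d/d_R ≈ 0.832

d_R = 2.44 × (1.20 × 10⁵ km) × (1120/4990)^(1/3) = 1.779 × 10⁵ km
d/d_R = (1.48 × 10⁵) / (1.779 × 10⁵) = 0.832
Since d/d_R < 1, the body is inside the Roche limit.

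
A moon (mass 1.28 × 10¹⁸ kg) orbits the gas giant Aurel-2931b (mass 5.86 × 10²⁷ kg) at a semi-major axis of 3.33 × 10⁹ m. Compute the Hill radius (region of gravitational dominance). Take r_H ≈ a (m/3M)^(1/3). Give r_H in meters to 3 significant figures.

1.39 × 10⁶ m

r_H ≈ a (m/3M)^(1/3)
    = (3.33 × 10⁹) × (1.28 × 10¹⁸ / (3 × 5.86 × 10²⁷))^(1/3)
    = 1.39 × 10⁶ m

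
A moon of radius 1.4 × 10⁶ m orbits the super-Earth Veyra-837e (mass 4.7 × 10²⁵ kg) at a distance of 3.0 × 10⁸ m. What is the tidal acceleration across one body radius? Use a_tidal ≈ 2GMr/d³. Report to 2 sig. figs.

3.3 × 10⁻⁴ m/s²

Δa = 2GMr/d³
   = 2 × (6.674 × 10⁻¹¹) × (4.7 × 10²⁵) × (1.4 × 10⁶) / (3.0 × 10⁸)³
   = 3.3 × 10⁻⁴ m/s²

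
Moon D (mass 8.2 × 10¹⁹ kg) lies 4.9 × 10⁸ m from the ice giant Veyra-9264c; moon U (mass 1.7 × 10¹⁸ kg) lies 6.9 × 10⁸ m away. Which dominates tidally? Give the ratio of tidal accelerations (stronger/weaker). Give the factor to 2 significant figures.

Moon D, by a factor of ≈ 130

Compare M/d³ for the two perturbers:
Moon D: (8.2 × 10¹⁹) / (4.9 × 10⁸)³ = 6.970 × 10⁻⁷
Moon U: (1.7 × 10¹⁸) / (6.9 × 10⁸)³ = 5.175 × 10⁻⁹
Ratio (larger/smaller) = 130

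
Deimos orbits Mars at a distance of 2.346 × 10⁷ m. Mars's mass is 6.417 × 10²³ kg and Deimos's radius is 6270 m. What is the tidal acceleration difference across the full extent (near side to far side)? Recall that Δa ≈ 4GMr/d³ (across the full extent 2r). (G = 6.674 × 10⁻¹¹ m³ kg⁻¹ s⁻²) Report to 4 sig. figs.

Δa = 4GMr/d³
   = 4 × (6.674 × 10⁻¹¹) × (6.417 × 10²³) × (6270) / (2.346 × 10⁷)³
   = 8.319 × 10⁻⁵ m/s²

8.319 × 10⁻⁵ m/s²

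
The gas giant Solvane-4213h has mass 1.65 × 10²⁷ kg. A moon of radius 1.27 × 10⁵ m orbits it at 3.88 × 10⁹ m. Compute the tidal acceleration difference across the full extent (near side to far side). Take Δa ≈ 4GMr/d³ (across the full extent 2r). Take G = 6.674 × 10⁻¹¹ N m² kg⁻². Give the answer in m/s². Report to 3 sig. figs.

9.58 × 10⁻⁷ m/s²

Δg = 4GMr/d³
   = 4 × (6.674 × 10⁻¹¹) × (1.65 × 10²⁷) × (1.27 × 10⁵) / (3.88 × 10⁹)³
   = 9.58 × 10⁻⁷ m/s²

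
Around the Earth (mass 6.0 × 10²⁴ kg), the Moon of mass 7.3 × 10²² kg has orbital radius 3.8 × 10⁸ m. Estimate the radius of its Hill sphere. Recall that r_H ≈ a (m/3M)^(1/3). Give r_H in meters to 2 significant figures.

6.1 × 10⁷ m

r_H ≈ a (m/3M)^(1/3)
    = (3.8 × 10⁸) × (7.3 × 10²² / (3 × 6.0 × 10²⁴))^(1/3)
    = 6.1 × 10⁷ m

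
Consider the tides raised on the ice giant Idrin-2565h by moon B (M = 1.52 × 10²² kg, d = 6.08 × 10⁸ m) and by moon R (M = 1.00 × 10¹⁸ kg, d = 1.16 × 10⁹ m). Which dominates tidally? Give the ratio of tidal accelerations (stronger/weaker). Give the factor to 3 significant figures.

The tide-raising term goes as M/d³ (the gradient of a 1/d² field).
Moon B: (1.52 × 10²²) / (6.08 × 10⁸)³ = 6.763 × 10⁻⁵
Moon R: (1.00 × 10¹⁸) / (1.16 × 10⁹)³ = 6.407 × 10⁻¹⁰
Ratio (larger/smaller) = 1.06 × 10⁵

Moon B, by a factor of ≈ 1.06 × 10⁵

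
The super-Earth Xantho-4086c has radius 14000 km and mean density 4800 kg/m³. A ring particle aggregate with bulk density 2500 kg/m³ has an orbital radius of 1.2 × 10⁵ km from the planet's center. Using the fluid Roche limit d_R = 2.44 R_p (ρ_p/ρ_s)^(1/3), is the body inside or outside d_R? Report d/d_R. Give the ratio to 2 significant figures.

outside; d/d_R ≈ 2.8

d_R = 2.44 × (14000 km) × (4800/2500)^(1/3) = 42460 km
d/d_R = (1.2 × 10⁵) / (42460) = 2.8
Since d/d_R > 1, the body is outside the Roche limit.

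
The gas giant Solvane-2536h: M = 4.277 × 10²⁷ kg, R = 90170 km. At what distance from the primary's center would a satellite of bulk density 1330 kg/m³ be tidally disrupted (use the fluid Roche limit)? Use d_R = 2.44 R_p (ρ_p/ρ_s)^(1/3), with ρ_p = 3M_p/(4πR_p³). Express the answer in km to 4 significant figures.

ρ_p = 3M_p/(4πR_p³) = 3 × (4.277 × 10²⁷) / (4π × (9.017 × 10⁷ m)³) = 1393 kg/m³
d_R = 2.44 × 90170 km × (1393/1330)^(1/3)
    = 2.234 × 10⁵ km

2.234 × 10⁵ km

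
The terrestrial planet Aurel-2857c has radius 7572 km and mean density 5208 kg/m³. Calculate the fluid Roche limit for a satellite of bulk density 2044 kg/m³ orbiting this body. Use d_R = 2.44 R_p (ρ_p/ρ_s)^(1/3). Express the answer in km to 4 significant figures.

d_R = 2.44 × 7572 km × (5208/2044)^(1/3)
    = 25230 km

25230 km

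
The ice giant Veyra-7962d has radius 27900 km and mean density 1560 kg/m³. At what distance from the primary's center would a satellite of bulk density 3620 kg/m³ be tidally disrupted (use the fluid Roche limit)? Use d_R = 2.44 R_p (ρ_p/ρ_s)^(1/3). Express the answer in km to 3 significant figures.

51400 km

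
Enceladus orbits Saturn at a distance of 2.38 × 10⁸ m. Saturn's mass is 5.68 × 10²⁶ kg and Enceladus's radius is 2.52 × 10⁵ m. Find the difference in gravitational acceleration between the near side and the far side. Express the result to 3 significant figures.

a_tidal = 4GMr/d³
        = 4 × (6.674 × 10⁻¹¹) × (5.68 × 10²⁶) × (2.52 × 10⁵) / (2.38 × 10⁸)³
        = 2.83 × 10⁻³ m/s²

2.83 × 10⁻³ m/s²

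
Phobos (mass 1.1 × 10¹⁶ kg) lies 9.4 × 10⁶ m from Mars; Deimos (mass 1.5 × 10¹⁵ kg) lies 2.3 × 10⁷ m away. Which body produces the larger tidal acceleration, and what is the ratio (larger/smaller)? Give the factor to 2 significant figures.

Tidal stretch scales as M/d³; compute that for each body.
Phobos: (1.1 × 10¹⁶) / (9.4 × 10⁶)³ = 1.324 × 10⁻⁵
Deimos: (1.5 × 10¹⁵) / (2.3 × 10⁷)³ = 1.233 × 10⁻⁷
Ratio (larger/smaller) = 110

Phobos, by a factor of ≈ 110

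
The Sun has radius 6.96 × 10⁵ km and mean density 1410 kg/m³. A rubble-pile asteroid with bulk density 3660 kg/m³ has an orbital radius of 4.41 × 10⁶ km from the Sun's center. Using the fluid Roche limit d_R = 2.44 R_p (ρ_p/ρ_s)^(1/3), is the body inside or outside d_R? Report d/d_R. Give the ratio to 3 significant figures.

outside; d/d_R ≈ 3.57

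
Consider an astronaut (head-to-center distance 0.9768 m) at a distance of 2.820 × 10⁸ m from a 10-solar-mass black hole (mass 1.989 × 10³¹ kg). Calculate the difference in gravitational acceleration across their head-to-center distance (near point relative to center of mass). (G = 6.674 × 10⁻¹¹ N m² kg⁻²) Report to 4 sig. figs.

1.156 × 10⁻⁴ m/s²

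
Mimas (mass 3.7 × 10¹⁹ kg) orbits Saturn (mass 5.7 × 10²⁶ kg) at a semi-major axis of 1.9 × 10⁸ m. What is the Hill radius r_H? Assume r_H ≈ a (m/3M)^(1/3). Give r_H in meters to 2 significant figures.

r_H ≈ a (m/3M)^(1/3)
    = (1.9 × 10⁸) × (3.7 × 10¹⁹ / (3 × 5.7 × 10²⁶))^(1/3)
    = 5.3 × 10⁵ m

5.3 × 10⁵ m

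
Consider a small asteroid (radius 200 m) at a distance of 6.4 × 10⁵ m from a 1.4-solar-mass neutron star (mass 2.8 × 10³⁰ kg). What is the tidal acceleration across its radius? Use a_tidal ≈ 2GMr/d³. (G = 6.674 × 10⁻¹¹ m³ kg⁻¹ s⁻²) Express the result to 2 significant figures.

2.9 × 10⁵ m/s²

Δa = 2GMr/d³
   = 2 × (6.674 × 10⁻¹¹) × (2.8 × 10³⁰) × (200) / (6.4 × 10⁵)³
   = 2.9 × 10⁵ m/s²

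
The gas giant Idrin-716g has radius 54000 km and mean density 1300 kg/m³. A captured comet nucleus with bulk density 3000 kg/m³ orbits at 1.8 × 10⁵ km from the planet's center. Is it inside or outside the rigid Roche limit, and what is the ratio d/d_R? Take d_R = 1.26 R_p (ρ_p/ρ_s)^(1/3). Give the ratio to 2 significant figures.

d_R = 1.26 × (54000 km) × (1300/3000)^(1/3) = 51490 km
d/d_R = (1.8 × 10⁵) / (51490) = 3.5
Since d/d_R > 1, the body is outside the Roche limit.

outside; d/d_R ≈ 3.5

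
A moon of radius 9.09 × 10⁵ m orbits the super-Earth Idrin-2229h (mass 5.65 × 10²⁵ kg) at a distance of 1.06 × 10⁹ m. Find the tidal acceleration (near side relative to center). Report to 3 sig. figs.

5.76 × 10⁻⁶ m/s²

The tidal stretch is the gradient of GM/d² times the body's extent r, hence the 1/d³ dependence.
a_tidal = 2GMr/d³
        = 2 × (6.674 × 10⁻¹¹) × (5.65 × 10²⁵) × (9.09 × 10⁵) / (1.06 × 10⁹)³
        = 5.76 × 10⁻⁶ m/s²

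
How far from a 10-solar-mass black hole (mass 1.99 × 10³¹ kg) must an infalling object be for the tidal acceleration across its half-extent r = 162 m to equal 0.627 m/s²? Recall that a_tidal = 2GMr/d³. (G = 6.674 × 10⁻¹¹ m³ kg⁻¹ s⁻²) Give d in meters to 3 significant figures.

2GMr/d³ = a_tidal  ⇒  d = (2GMr / a_tidal)^(1/3)
d = (2 × 6.674×10⁻¹¹ × (1.99 × 10³¹) × (162) / (0.627))^(1/3)
  = 8.82 × 10⁷ m

8.82 × 10⁷ m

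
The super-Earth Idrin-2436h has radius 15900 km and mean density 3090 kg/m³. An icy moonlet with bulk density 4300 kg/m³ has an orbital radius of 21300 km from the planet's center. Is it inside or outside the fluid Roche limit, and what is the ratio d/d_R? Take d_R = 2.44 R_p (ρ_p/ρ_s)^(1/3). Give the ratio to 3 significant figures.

inside; d/d_R ≈ 0.613

d_R = 2.44 × (15900 km) × (3090/4300)^(1/3) = 34750 km
d/d_R = (21300) / (34750) = 0.613
Since d/d_R < 1, the body is inside the Roche limit.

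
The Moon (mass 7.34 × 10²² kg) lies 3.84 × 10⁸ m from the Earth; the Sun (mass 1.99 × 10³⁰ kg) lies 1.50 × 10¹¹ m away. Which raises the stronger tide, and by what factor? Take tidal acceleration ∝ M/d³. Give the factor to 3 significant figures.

Tidal acceleration ∝ M/d³, so compare M/d³ for each.
The Moon: (7.34 × 10²²) / (3.84 × 10⁸)³ = 1.296 × 10⁻³
The Sun: (1.99 × 10³⁰) / (1.50 × 10¹¹)³ = 5.896 × 10⁻⁴
Ratio (larger/smaller) = 2.20

The Moon, by a factor of ≈ 2.20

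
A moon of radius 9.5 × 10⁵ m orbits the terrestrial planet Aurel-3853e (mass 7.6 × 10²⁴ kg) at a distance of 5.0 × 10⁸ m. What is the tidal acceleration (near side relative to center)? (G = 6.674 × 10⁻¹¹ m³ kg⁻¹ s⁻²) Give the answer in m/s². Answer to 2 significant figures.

7.7 × 10⁻⁶ m/s²

Since r ≪ d, expand the inverse-square field across one radius to get the leading 2GMr/d³ term.
Δa = 2GMr/d³
   = 2 × (6.674 × 10⁻¹¹) × (7.6 × 10²⁴) × (9.5 × 10⁵) / (5.0 × 10⁸)³
   = 7.7 × 10⁻⁶ m/s²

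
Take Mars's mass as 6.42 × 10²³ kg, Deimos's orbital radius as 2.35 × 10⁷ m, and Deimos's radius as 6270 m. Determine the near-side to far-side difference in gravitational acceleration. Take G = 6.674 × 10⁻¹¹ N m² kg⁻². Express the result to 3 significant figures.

a_tidal = 4GMr/d³
        = 4 × (6.674 × 10⁻¹¹) × (6.42 × 10²³) × (6270) / (2.35 × 10⁷)³
        = 8.28 × 10⁻⁵ m/s²

8.28 × 10⁻⁵ m/s²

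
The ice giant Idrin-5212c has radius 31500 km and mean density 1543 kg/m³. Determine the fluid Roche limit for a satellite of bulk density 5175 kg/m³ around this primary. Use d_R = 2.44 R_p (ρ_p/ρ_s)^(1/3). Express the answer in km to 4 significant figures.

51350 km

d_R = 2.44 × 31500 km × (1543/5175)^(1/3)
    = 51350 km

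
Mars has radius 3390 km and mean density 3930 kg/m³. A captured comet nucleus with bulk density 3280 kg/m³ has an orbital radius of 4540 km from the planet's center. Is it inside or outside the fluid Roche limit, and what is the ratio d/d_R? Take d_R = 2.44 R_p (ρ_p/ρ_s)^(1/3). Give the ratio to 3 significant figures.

d_R = 2.44 × (3390 km) × (3930/3280)^(1/3) = 8785 km
d/d_R = (4540) / (8785) = 0.517
Since d/d_R < 1, the body is inside the Roche limit.

inside; d/d_R ≈ 0.517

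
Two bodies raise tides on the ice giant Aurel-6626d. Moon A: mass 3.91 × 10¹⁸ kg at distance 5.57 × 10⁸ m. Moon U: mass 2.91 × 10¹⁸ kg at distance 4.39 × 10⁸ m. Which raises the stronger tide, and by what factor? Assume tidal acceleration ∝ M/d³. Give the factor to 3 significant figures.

Moon U, by a factor of ≈ 1.52

The tide-raising term goes as M/d³ (the gradient of a 1/d² field).
Moon A: (3.91 × 10¹⁸) / (5.57 × 10⁸)³ = 2.263 × 10⁻⁸
Moon U: (2.91 × 10¹⁸) / (4.39 × 10⁸)³ = 3.440 × 10⁻⁸
Ratio (larger/smaller) = 1.52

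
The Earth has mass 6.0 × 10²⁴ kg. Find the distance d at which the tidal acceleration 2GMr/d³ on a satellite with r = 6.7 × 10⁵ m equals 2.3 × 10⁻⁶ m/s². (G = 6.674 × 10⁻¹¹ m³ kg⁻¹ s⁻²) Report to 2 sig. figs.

2GMr/d³ = a_tidal  ⇒  d = (2GMr / a_tidal)^(1/3)
d = (2 × 6.674×10⁻¹¹ × (6.0 × 10²⁴) × (6.7 × 10⁵) / (2.3 × 10⁻⁶))^(1/3)
  = 6.2 × 10⁸ m

6.2 × 10⁸ m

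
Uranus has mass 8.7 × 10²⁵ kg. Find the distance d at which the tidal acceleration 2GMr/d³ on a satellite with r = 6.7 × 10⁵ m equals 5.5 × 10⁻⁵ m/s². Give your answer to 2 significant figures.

2GMr/d³ = a_tidal  ⇒  d = (2GMr / a_tidal)^(1/3)
d = (2 × 6.674×10⁻¹¹ × (8.7 × 10²⁵) × (6.7 × 10⁵) / (5.5 × 10⁻⁵))^(1/3)
  = 5.2 × 10⁸ m

5.2 × 10⁸ m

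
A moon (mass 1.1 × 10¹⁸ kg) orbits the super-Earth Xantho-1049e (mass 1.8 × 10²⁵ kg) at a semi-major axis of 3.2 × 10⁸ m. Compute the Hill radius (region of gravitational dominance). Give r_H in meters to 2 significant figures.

r_H ≈ a (m/3M)^(1/3)
    = (3.2 × 10⁸) × (1.1 × 10¹⁸ / (3 × 1.8 × 10²⁵))^(1/3)
    = 8.7 × 10⁵ m

8.7 × 10⁵ m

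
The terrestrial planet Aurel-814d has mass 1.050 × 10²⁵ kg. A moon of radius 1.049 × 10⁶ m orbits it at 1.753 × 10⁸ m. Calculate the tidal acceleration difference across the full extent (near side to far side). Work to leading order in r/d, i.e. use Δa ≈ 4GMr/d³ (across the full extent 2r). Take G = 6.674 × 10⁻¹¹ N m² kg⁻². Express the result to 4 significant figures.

a_tidal = 4GMr/d³
        = 4 × (6.674 × 10⁻¹¹) × (1.050 × 10²⁵) × (1.049 × 10⁶) / (1.753 × 10⁸)³
        = 5.458 × 10⁻⁴ m/s²

5.458 × 10⁻⁴ m/s²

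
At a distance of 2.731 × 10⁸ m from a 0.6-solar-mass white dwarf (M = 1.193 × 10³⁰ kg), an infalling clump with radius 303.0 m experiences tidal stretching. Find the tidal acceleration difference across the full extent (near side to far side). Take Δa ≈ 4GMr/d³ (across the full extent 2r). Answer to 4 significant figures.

Δg = 4GMr/d³
   = 4 × (6.674 × 10⁻¹¹) × (1.193 × 10³⁰) × (303.0) / (2.731 × 10⁸)³
   = 4.738 × 10⁻³ m/s²

4.738 × 10⁻³ m/s²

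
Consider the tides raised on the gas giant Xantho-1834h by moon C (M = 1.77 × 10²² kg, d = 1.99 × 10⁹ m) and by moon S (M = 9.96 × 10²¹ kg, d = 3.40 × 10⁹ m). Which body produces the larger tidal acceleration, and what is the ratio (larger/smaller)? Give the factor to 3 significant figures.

Compare M/d³ for the two perturbers:
Moon C: (1.77 × 10²²) / (1.99 × 10⁹)³ = 2.246 × 10⁻⁶
Moon S: (9.96 × 10²¹) / (3.40 × 10⁹)³ = 2.534 × 10⁻⁷
Ratio (larger/smaller) = 8.86

Moon C, by a factor of ≈ 8.86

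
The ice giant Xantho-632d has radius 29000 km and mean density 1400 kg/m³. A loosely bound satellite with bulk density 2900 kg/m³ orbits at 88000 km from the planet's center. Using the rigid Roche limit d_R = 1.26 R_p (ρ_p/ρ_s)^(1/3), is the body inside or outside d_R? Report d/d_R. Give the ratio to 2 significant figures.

outside; d/d_R ≈ 3.1

d_R = 1.26 × (29000 km) × (1400/2900)^(1/3) = 28660 km
d/d_R = (88000) / (28660) = 3.1
Since d/d_R > 1, the body is outside the Roche limit.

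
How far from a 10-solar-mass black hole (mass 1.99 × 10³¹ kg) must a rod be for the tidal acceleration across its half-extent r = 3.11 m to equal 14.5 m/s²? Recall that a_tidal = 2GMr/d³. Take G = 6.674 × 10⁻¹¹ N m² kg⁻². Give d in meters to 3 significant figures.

8.29 × 10⁶ m

2GMr/d³ = a_tidal  ⇒  d = (2GMr / a_tidal)^(1/3)
d = (2 × 6.674×10⁻¹¹ × (1.99 × 10³¹) × (3.11) / (14.5))^(1/3)
  = 8.29 × 10⁶ m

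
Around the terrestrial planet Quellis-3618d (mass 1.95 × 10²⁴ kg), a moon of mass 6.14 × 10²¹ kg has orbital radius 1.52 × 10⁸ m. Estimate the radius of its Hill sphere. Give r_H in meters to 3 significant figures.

1.54 × 10⁷ m

r_H ≈ a (m/3M)^(1/3)
    = (1.52 × 10⁸) × (6.14 × 10²¹ / (3 × 1.95 × 10²⁴))^(1/3)
    = 1.54 × 10⁷ m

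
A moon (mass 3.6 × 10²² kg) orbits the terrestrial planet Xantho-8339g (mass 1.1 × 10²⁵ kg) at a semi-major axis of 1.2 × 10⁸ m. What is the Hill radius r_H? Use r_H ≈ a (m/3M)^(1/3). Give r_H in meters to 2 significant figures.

1.2 × 10⁷ m

r_H ≈ a (m/3M)^(1/3)
    = (1.2 × 10⁸) × (3.6 × 10²² / (3 × 1.1 × 10²⁵))^(1/3)
    = 1.2 × 10⁷ m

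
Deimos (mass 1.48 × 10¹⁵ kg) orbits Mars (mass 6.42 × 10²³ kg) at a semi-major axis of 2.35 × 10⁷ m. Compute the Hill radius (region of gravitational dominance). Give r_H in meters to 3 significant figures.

2.15 × 10⁴ m

r_H ≈ a (m/3M)^(1/3)
    = (2.35 × 10⁷) × (1.48 × 10¹⁵ / (3 × 6.42 × 10²³))^(1/3)
    = 2.15 × 10⁴ m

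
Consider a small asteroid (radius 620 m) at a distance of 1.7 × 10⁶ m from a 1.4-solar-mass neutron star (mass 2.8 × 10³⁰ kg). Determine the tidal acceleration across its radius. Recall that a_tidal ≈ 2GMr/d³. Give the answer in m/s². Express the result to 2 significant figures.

Differencing GM/(d−r)² and GM/d² to first order in r/d gives 2GMr/d³.
Δa = 2GMr/d³
   = 2 × (6.674 × 10⁻¹¹) × (2.8 × 10³⁰) × (620) / (1.7 × 10⁶)³
   = 4.7 × 10⁴ m/s²

4.7 × 10⁴ m/s²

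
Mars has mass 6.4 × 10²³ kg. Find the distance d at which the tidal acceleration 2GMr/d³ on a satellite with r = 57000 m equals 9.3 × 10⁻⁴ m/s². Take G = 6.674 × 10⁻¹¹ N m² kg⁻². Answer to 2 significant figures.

2GMr/d³ = a_tidal  ⇒  d = (2GMr / a_tidal)^(1/3)
d = (2 × 6.674×10⁻¹¹ × (6.4 × 10²³) × (57000) / (9.3 × 10⁻⁴))^(1/3)
  = 1.7 × 10⁷ m

1.7 × 10⁷ m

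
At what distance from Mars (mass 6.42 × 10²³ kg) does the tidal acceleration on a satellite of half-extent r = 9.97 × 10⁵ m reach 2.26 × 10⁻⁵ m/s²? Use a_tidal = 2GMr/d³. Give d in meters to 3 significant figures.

2GMr/d³ = a_tidal  ⇒  d = (2GMr / a_tidal)^(1/3)
d = (2 × 6.674×10⁻¹¹ × (6.42 × 10²³) × (9.97 × 10⁵) / (2.26 × 10⁻⁵))^(1/3)
  = 1.56 × 10⁸ m

1.56 × 10⁸ m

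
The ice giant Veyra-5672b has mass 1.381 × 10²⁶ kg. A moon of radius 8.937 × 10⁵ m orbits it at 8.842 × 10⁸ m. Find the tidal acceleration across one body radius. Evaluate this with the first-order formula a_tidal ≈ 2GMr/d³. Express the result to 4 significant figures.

2.383 × 10⁻⁵ m/s²

Δg = 2GMr/d³
   = 2 × (6.674 × 10⁻¹¹) × (1.381 × 10²⁶) × (8.937 × 10⁵) / (8.842 × 10⁸)³
   = 2.383 × 10⁻⁵ m/s²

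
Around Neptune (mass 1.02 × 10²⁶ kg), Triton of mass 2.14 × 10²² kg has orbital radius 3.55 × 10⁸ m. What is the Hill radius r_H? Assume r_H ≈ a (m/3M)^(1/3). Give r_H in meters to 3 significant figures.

r_H ≈ a (m/3M)^(1/3)
    = (3.55 × 10⁸) × (2.14 × 10²² / (3 × 1.02 × 10²⁶))^(1/3)
    = 1.46 × 10⁷ m

1.46 × 10⁷ m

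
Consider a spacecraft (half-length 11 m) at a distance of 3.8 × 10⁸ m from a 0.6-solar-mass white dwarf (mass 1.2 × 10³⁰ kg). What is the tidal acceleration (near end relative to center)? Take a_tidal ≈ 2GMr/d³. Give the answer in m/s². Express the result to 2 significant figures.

3.2 × 10⁻⁵ m/s²

Δg = 2GMr/d³
   = 2 × (6.674 × 10⁻¹¹) × (1.2 × 10³⁰) × (11) / (3.8 × 10⁸)³
   = 3.2 × 10⁻⁵ m/s²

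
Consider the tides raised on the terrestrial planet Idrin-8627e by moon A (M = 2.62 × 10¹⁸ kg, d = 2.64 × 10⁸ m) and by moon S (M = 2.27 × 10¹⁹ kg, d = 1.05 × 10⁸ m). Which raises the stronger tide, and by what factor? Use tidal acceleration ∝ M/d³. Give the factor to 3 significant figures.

Moon S, by a factor of ≈ 138

Compare M/d³ for the two perturbers:
Moon A: (2.62 × 10¹⁸) / (2.64 × 10⁸)³ = 1.424 × 10⁻⁷
Moon S: (2.27 × 10¹⁹) / (1.05 × 10⁸)³ = 1.961 × 10⁻⁵
Ratio (larger/smaller) = 138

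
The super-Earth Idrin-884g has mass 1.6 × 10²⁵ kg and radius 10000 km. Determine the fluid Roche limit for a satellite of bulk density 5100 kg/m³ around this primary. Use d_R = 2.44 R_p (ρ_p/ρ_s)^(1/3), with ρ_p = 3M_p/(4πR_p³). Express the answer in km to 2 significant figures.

ρ_p = 3M_p/(4πR_p³) = 3 × (1.6 × 10²⁵) / (4π × (1.0 × 10⁷ m)³) = 3800 kg/m³
d_R = 2.44 × 10000 km × (3800/5100)^(1/3)
    = 22000 km

22000 km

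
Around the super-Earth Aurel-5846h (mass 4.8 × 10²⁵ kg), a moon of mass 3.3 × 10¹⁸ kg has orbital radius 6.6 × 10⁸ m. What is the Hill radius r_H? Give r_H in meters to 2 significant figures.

1.9 × 10⁶ m

r_H ≈ a (m/3M)^(1/3)
    = (6.6 × 10⁸) × (3.3 × 10¹⁸ / (3 × 4.8 × 10²⁵))^(1/3)
    = 1.9 × 10⁶ m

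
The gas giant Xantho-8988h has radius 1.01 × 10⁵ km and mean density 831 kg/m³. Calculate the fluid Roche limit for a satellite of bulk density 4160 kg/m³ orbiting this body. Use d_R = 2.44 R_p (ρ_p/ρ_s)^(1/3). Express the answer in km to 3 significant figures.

d_R = 2.44 × 1.01 × 10⁵ km × (831/4160)^(1/3)
    = 1.44 × 10⁵ km

1.44 × 10⁵ km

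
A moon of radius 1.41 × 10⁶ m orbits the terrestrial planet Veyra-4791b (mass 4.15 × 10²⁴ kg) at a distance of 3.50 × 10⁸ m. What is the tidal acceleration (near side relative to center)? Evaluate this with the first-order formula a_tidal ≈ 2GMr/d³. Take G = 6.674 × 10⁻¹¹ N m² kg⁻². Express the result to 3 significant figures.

1.82 × 10⁻⁵ m/s²

Δg = 2GMr/d³
   = 2 × (6.674 × 10⁻¹¹) × (4.15 × 10²⁴) × (1.41 × 10⁶) / (3.50 × 10⁸)³
   = 1.82 × 10⁻⁵ m/s²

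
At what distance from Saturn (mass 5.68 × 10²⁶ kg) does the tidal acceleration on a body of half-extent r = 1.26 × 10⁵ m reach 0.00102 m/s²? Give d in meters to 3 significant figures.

2.11 × 10⁸ m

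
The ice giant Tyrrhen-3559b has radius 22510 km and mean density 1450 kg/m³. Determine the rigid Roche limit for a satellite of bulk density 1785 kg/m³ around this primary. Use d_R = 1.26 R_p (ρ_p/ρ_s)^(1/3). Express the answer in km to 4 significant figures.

26460 km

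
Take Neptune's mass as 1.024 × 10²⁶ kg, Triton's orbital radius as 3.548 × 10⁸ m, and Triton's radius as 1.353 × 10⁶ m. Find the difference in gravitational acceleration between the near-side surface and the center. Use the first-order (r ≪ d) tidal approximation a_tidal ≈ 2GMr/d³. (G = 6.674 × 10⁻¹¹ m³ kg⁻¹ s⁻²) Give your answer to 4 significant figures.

4.141 × 10⁻⁴ m/s²

a_tidal = 2GMr/d³
        = 2 × (6.674 × 10⁻¹¹) × (1.024 × 10²⁶) × (1.353 × 10⁶) / (3.548 × 10⁸)³
        = 4.141 × 10⁻⁴ m/s²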